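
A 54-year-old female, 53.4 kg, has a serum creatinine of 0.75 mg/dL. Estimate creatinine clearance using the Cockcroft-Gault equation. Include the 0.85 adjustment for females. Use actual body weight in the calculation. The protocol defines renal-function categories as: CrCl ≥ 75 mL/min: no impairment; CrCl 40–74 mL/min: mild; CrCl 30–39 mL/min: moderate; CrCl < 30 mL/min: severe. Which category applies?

CrCl = (140 − 54) × 53.4 / (72 × 0.75) × 0.85 = 4592.4 / 54.00 × 0.85 ≈ 72.3 mL/min
72 mL/min falls in the 'mild' range.

mild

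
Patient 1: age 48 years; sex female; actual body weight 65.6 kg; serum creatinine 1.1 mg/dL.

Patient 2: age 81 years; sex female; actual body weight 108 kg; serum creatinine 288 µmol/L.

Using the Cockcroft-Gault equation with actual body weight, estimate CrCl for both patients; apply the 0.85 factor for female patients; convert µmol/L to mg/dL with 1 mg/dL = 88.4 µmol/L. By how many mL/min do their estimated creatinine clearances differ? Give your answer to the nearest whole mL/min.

Patient 1: CrCl = (140 − 48) × 65.6 / (72 × 1.1) × 0.85 = 6035.2 / 79.20 × 0.85 ≈ 64.8 mL/min
Patient 2: SCr = 288 / 88.4 = 3.258 mg/dL
Patient 2: CrCl = (140 − 81) × 108 / (72 × 3.258) × 0.85 = 6372.0 / 234.58 × 0.85 ≈ 23.1 mL/min
|64.8 − 23.1| = 41.7 mL/min

42 mL/min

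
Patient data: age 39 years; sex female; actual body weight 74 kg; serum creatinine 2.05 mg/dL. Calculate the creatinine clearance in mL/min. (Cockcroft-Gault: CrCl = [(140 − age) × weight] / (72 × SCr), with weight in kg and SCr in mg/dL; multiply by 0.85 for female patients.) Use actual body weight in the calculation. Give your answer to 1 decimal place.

43.0 mL/min

CrCl = (140 − 39) × 74 / (72 × 2.05) × 0.85 = 7474.0 / 147.60 × 0.85 ≈ 43.0 mL/min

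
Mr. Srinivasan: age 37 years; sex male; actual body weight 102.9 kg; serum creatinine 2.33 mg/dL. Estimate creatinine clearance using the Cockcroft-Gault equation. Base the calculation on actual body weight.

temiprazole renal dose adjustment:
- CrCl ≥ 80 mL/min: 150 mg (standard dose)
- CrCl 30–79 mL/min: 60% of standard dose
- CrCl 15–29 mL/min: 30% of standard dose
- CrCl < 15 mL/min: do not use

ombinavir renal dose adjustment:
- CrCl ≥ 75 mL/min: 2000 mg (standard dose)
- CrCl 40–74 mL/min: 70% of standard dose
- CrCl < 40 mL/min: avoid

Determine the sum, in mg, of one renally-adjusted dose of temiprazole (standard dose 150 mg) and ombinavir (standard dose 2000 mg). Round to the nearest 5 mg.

CrCl = (140 − 37) × 102.9 / (72 × 2.33) = 10598.7 / 167.76 ≈ 63.2 mL/min
CrCl ≈ 63 mL/min.
temiprazole: 30–79 mL/min → 60% of 150 mg = 90 mg.
ombinavir: 40–74 mL/min → 70% of 2000 mg = 1400 mg.
Total = 90 + 1400 = 1490 mg.

1490 mg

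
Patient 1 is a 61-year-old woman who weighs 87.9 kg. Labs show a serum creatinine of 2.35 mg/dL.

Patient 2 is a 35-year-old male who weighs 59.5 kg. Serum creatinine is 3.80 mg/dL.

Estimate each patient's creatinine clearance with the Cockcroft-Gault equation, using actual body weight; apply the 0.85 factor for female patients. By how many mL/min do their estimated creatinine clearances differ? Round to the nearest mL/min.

Patient 1: CrCl = (140 − 61) × 87.9 / (72 × 2.35) × 0.85 = 6944.1 / 169.20 × 0.85 ≈ 34.9 mL/min
Patient 2: CrCl = (140 − 35) × 59.5 / (72 × 3.8) = 6247.5 / 273.60 ≈ 22.8 mL/min
|34.9 − 22.8| = 12.1 mL/min

12 mL/min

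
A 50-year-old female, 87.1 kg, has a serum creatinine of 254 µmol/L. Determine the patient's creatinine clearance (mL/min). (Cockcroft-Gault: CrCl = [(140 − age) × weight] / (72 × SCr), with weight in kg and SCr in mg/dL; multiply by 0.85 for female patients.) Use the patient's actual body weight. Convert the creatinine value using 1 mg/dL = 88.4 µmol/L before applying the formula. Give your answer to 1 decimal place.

SCr = 254 / 88.4 = 2.873 mg/dL
CrCl = (140 − 50) × 87.1 / (72 × 2.873) × 0.85 = 7839.0 / 206.86 × 0.85 ≈ 32.2 mL/min

32.2 mL/min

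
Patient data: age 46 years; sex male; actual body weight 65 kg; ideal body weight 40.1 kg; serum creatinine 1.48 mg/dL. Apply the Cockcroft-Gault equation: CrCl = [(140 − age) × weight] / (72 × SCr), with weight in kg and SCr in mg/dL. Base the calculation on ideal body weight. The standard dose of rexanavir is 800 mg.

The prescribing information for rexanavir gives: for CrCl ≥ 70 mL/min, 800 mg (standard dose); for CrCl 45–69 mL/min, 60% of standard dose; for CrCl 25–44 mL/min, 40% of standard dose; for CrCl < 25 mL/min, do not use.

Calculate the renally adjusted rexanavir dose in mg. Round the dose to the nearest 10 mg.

CrCl = (140 − 46) × 40.1 / (72 × 1.48) = 3769.4 / 106.56 ≈ 35.4 mL/min
CrCl ≈ 35 mL/min → bracket 25–44 mL/min.
40% of 800 mg = 320 mg

320 mg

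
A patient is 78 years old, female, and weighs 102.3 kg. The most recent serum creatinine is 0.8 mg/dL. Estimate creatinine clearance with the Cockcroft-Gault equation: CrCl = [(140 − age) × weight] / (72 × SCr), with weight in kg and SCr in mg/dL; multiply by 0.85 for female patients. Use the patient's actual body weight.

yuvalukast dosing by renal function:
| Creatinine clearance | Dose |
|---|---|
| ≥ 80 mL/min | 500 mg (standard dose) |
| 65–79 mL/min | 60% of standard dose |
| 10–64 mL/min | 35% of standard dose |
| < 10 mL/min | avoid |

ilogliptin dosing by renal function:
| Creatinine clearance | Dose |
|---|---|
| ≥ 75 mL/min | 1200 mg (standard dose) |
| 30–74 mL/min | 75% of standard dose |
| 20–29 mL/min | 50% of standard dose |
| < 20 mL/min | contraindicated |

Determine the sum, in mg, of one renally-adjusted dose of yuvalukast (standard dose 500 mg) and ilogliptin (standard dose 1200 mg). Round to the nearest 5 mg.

1700 mg

CrCl = (140 − 78) × 102.3 / (72 × 0.8) × 0.85 = 6342.6 / 57.60 × 0.85 ≈ 93.6 mL/min
CrCl ≈ 94 mL/min.
yuvalukast: ≥ 80 mL/min → 100% of 500 mg = 500 mg.
ilogliptin: ≥ 75 mL/min → 100% of 1200 mg = 1200 mg.
Total = 500 + 1200 = 1700 mg.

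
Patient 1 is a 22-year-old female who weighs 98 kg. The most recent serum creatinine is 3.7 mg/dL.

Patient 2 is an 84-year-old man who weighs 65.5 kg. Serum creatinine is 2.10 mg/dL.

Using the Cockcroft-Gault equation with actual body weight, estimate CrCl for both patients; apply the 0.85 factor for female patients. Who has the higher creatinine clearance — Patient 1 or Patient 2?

Patient 1

Patient 1: CrCl = (140 − 22) × 98 / (72 × 3.7) × 0.85 = 11564.0 / 266.40 × 0.85 ≈ 36.9 mL/min
Patient 2: CrCl = (140 − 84) × 65.5 / (72 × 2.1) = 3668.0 / 151.20 ≈ 24.3 mL/min
36.9 vs 24.3 mL/min → Patient 1 is higher.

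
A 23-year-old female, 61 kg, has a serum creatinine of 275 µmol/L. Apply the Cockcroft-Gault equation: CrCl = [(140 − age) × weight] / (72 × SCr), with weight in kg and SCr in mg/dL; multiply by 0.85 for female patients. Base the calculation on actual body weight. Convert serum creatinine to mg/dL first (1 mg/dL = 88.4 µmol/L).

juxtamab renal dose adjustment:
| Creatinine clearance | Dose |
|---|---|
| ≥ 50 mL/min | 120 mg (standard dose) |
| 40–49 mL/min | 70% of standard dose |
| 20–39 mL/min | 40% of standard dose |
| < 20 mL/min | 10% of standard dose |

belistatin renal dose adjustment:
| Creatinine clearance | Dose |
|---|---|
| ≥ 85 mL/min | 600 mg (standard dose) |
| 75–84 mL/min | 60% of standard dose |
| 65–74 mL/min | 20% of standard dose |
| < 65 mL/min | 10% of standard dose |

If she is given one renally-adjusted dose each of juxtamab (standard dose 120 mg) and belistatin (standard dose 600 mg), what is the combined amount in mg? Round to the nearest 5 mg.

110 mg

SCr = 275 / 88.4 = 3.111 mg/dL
CrCl = (140 − 23) × 61 / (72 × 3.111) × 0.85 = 7137.0 / 223.99 × 0.85 ≈ 27.1 mL/min
CrCl ≈ 27 mL/min.
juxtamab: 20–39 mL/min → 40% of 120 mg = 48 mg.
belistatin: < 65 mL/min → 10% of 600 mg = 60 mg.
Total = 48 + 60 = 108 mg.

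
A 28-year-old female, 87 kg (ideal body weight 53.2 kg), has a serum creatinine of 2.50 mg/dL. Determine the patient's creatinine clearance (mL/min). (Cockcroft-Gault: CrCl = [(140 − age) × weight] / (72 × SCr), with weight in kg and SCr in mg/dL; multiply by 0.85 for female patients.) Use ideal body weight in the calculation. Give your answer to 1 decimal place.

28.1 mL/min

CrCl = (140 − 28) × 53.2 / (72 × 2.5) × 0.85 = 5958.4 / 180.00 × 0.85 ≈ 28.1 mL/min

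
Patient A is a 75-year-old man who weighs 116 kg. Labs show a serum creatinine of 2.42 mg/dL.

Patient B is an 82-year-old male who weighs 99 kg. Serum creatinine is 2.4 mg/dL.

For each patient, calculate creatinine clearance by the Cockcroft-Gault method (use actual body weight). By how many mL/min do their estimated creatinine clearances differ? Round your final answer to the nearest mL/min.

10 mL/min

Patient A: CrCl = (140 − 75) × 116 / (72 × 2.42) = 7540.0 / 174.24 ≈ 43.3 mL/min
Patient B: CrCl = (140 − 82) × 99 / (72 × 2.4) = 5742.0 / 172.80 ≈ 33.2 mL/min
|43.3 − 33.2| = 10.1 mL/min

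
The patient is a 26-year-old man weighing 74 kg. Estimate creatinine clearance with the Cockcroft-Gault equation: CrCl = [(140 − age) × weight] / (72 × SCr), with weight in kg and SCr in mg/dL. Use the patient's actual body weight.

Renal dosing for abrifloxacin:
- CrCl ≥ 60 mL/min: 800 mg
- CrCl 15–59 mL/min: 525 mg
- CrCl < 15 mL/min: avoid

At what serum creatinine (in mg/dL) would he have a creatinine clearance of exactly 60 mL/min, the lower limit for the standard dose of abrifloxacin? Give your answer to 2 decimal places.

Standard dose requires CrCl ≥ 60 mL/min.
Set (140 − 26) × 74 / (72 × SCr) = 60
SCr = (140 − 26) × 74 / (72 × 60) = 1.953 mg/dL

1.95 mg/dL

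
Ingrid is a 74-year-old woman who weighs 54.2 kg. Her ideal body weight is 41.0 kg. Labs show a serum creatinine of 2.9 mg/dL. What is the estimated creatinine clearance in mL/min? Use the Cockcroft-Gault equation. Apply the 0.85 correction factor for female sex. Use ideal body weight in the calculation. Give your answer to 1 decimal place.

CrCl = (140 − 74) × 41 / (72 × 2.9) × 0.85 = 2706.0 / 208.80 × 0.85 ≈ 11.0 mL/min

11.0 mL/min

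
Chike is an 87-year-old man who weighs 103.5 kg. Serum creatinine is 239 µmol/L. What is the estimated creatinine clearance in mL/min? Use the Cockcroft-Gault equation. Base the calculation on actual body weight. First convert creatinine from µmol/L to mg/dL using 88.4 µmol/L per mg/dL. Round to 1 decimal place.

SCr = 239 / 88.4 = 2.704 mg/dL
CrCl = (140 − 87) × 103.5 / (72 × 2.704) = 5485.5 / 194.69 ≈ 28.2 mL/min

28.2 mL/min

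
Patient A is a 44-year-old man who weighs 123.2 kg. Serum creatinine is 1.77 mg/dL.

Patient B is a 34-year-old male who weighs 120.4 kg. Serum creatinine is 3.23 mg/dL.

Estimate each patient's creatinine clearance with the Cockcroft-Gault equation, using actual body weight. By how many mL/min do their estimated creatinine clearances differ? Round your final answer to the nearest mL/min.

38 mL/min

Patient A: CrCl = (140 − 44) × 123.2 / (72 × 1.77) = 11827.2 / 127.44 ≈ 92.8 mL/min
Patient B: CrCl = (140 − 34) × 120.4 / (72 × 3.23) = 12762.4 / 232.56 ≈ 54.9 mL/min
|92.8 − 54.9| = 37.9 mL/min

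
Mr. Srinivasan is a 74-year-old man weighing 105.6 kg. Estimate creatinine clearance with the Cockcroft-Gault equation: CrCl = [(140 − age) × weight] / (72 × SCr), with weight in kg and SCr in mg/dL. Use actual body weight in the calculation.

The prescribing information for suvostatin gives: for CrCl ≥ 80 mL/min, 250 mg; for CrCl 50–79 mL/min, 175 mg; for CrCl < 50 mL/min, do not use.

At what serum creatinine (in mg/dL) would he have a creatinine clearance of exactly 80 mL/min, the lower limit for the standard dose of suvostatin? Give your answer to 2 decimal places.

1.21 mg/dL

Standard dose requires CrCl ≥ 80 mL/min.
Set (140 − 74) × 105.6 / (72 × SCr) = 80
SCr = (140 − 74) × 105.6 / (72 × 80) = 1.210 mg/dL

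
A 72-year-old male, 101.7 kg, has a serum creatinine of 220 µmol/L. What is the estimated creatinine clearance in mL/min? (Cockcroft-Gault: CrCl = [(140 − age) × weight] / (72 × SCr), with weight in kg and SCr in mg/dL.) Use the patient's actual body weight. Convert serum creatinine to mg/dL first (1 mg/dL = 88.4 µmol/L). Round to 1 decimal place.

38.6 mL/min

SCr = 220 / 88.4 = 2.489 mg/dL
CrCl = (140 − 72) × 101.7 / (72 × 2.489) = 6915.6 / 179.21 ≈ 38.6 mL/min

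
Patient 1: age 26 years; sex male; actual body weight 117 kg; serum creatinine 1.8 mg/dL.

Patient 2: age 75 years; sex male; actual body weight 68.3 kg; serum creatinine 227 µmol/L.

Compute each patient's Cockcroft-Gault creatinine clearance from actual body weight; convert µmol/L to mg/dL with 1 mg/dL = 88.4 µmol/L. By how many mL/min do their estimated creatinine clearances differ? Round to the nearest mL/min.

79 mL/min

Patient 1: CrCl = (140 − 26) × 117 / (72 × 1.8) = 13338.0 / 129.60 ≈ 102.9 mL/min
Patient 2: SCr = 227 / 88.4 = 2.568 mg/dL
Patient 2: CrCl = (140 − 75) × 68.3 / (72 × 2.568) = 4439.5 / 184.90 ≈ 24.0 mL/min
|102.9 − 24.0| = 78.9 mL/min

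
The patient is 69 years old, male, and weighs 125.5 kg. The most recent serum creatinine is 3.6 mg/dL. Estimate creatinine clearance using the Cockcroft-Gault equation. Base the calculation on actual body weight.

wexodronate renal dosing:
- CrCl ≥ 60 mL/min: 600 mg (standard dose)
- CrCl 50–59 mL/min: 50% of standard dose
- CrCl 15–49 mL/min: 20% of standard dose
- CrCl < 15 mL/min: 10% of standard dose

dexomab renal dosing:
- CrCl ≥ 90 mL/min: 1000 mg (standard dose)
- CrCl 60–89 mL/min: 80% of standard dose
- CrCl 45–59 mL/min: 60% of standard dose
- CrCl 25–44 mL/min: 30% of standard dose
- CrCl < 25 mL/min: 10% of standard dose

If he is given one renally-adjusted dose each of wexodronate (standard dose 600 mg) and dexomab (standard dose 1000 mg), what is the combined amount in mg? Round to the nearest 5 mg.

420 mg

CrCl = (140 − 69) × 125.5 / (72 × 3.6) = 8910.5 / 259.20 ≈ 34.4 mL/min
CrCl ≈ 34 mL/min.
wexodronate: 15–49 mL/min → 20% of 600 mg = 120 mg.
dexomab: 25–44 mL/min → 30% of 1000 mg = 300 mg.
Total = 120 + 300 = 420 mg.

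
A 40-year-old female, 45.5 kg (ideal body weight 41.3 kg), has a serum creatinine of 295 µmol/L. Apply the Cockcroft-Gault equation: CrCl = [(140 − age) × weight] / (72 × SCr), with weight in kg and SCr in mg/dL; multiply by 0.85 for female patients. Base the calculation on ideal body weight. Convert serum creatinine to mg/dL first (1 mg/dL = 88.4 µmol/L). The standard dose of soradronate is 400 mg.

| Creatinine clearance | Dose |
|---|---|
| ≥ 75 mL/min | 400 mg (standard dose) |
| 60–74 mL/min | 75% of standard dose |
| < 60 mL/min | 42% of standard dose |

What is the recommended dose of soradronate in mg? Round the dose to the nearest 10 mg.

SCr = 295 / 88.4 = 3.337 mg/dL
CrCl = (140 − 40) × 41.3 / (72 × 3.337) × 0.85 = 4130.0 / 240.26 × 0.85 ≈ 14.6 mL/min
CrCl ≈ 15 mL/min → bracket < 60 mL/min.
42% of 400 mg = 168 mg → 170 mg

170 mg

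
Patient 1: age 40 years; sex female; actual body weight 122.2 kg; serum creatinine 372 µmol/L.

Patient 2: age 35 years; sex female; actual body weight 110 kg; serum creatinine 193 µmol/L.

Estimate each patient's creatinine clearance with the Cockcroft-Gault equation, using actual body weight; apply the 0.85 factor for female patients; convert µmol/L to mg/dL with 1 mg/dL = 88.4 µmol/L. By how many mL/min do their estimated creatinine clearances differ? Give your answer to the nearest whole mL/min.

Patient 1: SCr = 372 / 88.4 = 4.208 mg/dL
Patient 1: CrCl = (140 − 40) × 122.2 / (72 × 4.208) × 0.85 = 12220.0 / 302.98 × 0.85 ≈ 34.3 mL/min
Patient 2: SCr = 193 / 88.4 = 2.183 mg/dL
Patient 2: CrCl = (140 − 35) × 110 / (72 × 2.183) × 0.85 = 11550.0 / 157.18 × 0.85 ≈ 62.5 mL/min
|34.3 − 62.5| = 28.2 mL/min

28 mL/min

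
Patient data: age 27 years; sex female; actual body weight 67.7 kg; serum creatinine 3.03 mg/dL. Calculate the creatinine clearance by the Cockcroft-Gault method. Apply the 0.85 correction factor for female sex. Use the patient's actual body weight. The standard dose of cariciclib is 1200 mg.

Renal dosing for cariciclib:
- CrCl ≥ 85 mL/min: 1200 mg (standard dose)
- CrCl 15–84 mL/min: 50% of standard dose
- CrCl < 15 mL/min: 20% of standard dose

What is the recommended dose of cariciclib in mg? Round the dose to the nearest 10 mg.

CrCl = (140 − 27) × 67.7 / (72 × 3.03) × 0.85 = 7650.1 / 218.16 × 0.85 ≈ 29.8 mL/min
CrCl ≈ 30 mL/min → bracket 15–84 mL/min.
50% of 1200 mg = 600 mg

600 mg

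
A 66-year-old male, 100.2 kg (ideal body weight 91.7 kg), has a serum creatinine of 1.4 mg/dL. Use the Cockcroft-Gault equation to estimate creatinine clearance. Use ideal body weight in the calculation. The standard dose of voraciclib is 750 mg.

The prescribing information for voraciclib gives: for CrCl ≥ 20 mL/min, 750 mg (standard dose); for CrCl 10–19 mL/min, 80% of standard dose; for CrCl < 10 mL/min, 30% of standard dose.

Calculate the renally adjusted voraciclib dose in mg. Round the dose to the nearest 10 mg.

CrCl = (140 − 66) × 91.7 / (72 × 1.4) = 6785.8 / 100.80 ≈ 67.3 mL/min
CrCl ≈ 67 mL/min → bracket ≥ 20 mL/min.
100% of 750 mg = 750 mg

750 mg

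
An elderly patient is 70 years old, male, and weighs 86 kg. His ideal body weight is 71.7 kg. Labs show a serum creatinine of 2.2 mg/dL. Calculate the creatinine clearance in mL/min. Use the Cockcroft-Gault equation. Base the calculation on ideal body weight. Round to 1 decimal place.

31.7 mL/min

CrCl = (140 − 70) × 71.7 / (72 × 2.2) = 5019.0 / 158.40 ≈ 31.7 mL/min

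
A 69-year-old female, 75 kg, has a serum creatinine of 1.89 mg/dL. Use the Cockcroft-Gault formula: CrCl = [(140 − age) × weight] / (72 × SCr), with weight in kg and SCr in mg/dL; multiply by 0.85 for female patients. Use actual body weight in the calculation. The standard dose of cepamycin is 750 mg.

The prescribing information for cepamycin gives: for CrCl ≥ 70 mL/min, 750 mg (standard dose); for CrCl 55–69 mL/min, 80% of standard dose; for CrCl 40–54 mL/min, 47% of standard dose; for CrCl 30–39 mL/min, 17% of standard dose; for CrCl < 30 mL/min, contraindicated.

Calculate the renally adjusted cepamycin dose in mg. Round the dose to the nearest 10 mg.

130 mg

CrCl = (140 − 69) × 75 / (72 × 1.89) × 0.85 = 5325.0 / 136.08 × 0.85 ≈ 33.3 mL/min
CrCl ≈ 33 mL/min → bracket 30–39 mL/min.
17% of 750 mg = 127.5 mg → 130 mg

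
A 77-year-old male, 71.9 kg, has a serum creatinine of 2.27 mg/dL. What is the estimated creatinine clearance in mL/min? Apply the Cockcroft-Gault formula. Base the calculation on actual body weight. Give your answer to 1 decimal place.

CrCl = (140 − 77) × 71.9 / (72 × 2.27) = 4529.7 / 163.44 ≈ 27.7 mL/min

27.7 mL/min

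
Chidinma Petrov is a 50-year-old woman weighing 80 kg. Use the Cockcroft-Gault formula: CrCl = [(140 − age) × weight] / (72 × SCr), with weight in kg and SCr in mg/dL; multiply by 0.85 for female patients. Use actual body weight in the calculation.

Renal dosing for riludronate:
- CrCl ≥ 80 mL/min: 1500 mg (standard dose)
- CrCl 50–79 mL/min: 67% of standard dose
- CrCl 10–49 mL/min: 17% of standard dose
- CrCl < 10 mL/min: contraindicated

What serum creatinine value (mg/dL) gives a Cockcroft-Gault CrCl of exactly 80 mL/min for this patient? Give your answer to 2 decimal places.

1.06 mg/dL

Standard dose requires CrCl ≥ 80 mL/min.
Set (140 − 50) × 80 × 0.85 / (72 × SCr) = 80
SCr = (140 − 50) × 80 × 0.85 / (72 × 80) = 1.062 mg/dL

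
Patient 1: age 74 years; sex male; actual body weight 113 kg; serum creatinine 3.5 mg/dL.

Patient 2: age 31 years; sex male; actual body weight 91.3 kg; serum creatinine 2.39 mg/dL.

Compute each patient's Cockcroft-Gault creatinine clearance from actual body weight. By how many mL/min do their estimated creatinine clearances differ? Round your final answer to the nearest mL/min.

28 mL/min

Patient 1: CrCl = (140 − 74) × 113 / (72 × 3.5) = 7458.0 / 252.00 ≈ 29.6 mL/min
Patient 2: CrCl = (140 − 31) × 91.3 / (72 × 2.39) = 9951.7 / 172.08 ≈ 57.8 mL/min
|29.6 − 57.8| = 28.2 mL/min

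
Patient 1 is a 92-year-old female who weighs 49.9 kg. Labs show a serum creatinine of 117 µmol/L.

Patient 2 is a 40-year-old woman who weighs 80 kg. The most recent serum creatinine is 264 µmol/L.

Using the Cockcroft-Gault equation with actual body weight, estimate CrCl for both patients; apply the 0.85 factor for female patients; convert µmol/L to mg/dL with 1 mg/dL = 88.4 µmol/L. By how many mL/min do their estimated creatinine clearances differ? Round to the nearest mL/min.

10 mL/min

Patient 1: SCr = 117 / 88.4 = 1.324 mg/dL
Patient 1: CrCl = (140 − 92) × 49.9 / (72 × 1.324) × 0.85 = 2395.2 / 95.33 × 0.85 ≈ 21.4 mL/min
Patient 2: SCr = 264 / 88.4 = 2.986 mg/dL
Patient 2: CrCl = (140 − 40) × 80 / (72 × 2.986) × 0.85 = 8000.0 / 214.99 × 0.85 ≈ 31.6 mL/min
|21.4 − 31.6| = 10.2 mL/min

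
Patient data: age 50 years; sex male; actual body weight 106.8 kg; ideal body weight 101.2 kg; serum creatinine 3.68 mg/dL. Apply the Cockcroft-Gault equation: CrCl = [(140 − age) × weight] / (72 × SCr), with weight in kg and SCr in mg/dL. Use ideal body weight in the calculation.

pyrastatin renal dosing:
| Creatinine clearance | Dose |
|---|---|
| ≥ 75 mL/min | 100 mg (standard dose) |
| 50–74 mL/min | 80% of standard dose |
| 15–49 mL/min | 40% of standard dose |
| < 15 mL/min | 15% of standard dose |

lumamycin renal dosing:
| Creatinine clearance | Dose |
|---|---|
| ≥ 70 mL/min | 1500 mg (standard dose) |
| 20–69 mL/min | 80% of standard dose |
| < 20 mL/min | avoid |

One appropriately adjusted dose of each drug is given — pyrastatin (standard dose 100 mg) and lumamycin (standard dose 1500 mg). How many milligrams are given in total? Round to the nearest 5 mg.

CrCl = (140 − 50) × 101.2 / (72 × 3.68) = 9108.0 / 264.96 ≈ 34.4 mL/min
CrCl ≈ 34 mL/min.
pyrastatin: 15–49 mL/min → 40% of 100 mg = 40 mg.
lumamycin: 20–69 mL/min → 80% of 1500 mg = 1200 mg.
Total = 40 + 1200 = 1240 mg.

1240 mg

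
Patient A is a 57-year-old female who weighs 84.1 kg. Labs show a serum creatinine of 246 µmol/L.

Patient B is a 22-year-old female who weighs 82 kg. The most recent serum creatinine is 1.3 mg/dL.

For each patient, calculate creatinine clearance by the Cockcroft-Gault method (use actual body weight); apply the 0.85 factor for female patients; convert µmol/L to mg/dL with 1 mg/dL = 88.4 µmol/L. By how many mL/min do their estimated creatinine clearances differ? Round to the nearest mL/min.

58 mL/min

Patient A: SCr = 246 / 88.4 = 2.783 mg/dL
Patient A: CrCl = (140 − 57) × 84.1 / (72 × 2.783) × 0.85 = 6980.3 / 200.38 × 0.85 ≈ 29.6 mL/min
Patient B: CrCl = (140 − 22) × 82 / (72 × 1.3) × 0.85 = 9676.0 / 93.60 × 0.85 ≈ 87.9 mL/min
|29.6 − 87.9| = 58.3 mL/min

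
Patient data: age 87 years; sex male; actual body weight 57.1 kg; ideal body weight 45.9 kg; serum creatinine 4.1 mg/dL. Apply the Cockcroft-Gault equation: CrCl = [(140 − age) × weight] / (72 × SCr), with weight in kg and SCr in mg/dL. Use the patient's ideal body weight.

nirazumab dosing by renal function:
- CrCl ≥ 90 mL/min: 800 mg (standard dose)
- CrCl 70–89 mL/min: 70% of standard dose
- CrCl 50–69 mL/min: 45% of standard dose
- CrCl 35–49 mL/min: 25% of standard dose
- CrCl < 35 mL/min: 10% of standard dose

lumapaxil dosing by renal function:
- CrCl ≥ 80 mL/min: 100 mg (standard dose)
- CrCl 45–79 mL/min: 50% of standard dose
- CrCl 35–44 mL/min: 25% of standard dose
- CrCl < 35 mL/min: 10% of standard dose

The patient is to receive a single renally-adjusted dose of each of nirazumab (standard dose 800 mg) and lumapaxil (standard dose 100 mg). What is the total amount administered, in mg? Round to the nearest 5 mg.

90 mg

CrCl = (140 − 87) × 45.9 / (72 × 4.1) = 2432.7 / 295.20 ≈ 8.2 mL/min
CrCl ≈ 8 mL/min.
nirazumab: < 35 mL/min → 10% of 800 mg = 80 mg.
lumapaxil: < 35 mL/min → 10% of 100 mg = 10 mg.
Total = 80 + 10 = 90 mg.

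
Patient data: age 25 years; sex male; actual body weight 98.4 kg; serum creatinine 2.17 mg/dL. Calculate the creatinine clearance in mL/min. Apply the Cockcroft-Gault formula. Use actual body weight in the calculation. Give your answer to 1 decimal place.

72.4 mL/min

CrCl = (140 − 25) × 98.4 / (72 × 2.17) = 11316.0 / 156.24 ≈ 72.4 mL/min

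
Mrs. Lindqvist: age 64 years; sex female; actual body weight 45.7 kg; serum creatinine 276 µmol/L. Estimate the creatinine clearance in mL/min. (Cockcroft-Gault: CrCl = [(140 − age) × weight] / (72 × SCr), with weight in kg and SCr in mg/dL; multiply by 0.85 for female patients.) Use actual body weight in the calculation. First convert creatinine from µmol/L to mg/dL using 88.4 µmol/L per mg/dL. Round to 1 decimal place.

13.1 mL/min

SCr = 276 / 88.4 = 3.122 mg/dL
CrCl = (140 − 64) × 45.7 / (72 × 3.122) × 0.85 = 3473.2 / 224.78 × 0.85 ≈ 13.1 mL/min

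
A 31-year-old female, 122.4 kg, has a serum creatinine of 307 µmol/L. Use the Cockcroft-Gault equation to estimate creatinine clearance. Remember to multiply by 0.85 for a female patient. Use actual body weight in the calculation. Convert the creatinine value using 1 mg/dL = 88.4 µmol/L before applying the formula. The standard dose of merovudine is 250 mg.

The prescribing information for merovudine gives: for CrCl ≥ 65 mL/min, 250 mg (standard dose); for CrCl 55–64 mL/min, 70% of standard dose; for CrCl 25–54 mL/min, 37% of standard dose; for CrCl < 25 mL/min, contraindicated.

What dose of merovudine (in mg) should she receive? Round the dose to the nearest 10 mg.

SCr = 307 / 88.4 = 3.473 mg/dL
CrCl = (140 − 31) × 122.4 / (72 × 3.473) × 0.85 = 13341.6 / 250.06 × 0.85 ≈ 45.4 mL/min
CrCl ≈ 45 mL/min → bracket 25–54 mL/min.
37% of 250 mg = 92.5 mg → 90 mg

90 mg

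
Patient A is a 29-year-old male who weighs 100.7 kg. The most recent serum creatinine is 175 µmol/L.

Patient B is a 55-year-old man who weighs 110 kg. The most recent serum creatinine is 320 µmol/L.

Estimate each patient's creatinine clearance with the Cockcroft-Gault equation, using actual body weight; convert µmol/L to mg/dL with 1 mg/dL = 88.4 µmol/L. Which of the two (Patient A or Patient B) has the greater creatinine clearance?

Patient A

Patient A: SCr = 175 / 88.4 = 1.98 mg/dL
Patient A: CrCl = (140 − 29) × 100.7 / (72 × 1.98) = 11177.7 / 142.56 ≈ 78.4 mL/min
Patient B: SCr = 320 / 88.4 = 3.62 mg/dL
Patient B: CrCl = (140 − 55) × 110 / (72 × 3.62) = 9350.0 / 260.64 ≈ 35.9 mL/min
78.4 vs 35.9 mL/min → Patient A is higher.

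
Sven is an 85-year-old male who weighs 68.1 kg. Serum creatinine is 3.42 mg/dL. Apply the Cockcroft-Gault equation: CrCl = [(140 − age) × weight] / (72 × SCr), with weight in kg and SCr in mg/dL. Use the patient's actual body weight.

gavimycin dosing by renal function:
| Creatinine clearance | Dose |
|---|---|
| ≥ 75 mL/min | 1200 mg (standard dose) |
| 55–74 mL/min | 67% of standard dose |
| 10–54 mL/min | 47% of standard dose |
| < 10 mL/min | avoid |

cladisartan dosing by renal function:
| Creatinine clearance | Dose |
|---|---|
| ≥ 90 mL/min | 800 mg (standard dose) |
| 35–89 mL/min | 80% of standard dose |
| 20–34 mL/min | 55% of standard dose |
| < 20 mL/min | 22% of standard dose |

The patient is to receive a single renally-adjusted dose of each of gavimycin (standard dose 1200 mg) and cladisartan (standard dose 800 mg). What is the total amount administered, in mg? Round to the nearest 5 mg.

740 mg

CrCl = (140 − 85) × 68.1 / (72 × 3.42) = 3745.5 / 246.24 ≈ 15.2 mL/min
CrCl ≈ 15 mL/min.
gavimycin: 10–54 mL/min → 47% of 1200 mg = 564 mg.
cladisartan: < 20 mL/min → 22% of 800 mg = 176 mg.
Total = 564 + 176 = 740 mg.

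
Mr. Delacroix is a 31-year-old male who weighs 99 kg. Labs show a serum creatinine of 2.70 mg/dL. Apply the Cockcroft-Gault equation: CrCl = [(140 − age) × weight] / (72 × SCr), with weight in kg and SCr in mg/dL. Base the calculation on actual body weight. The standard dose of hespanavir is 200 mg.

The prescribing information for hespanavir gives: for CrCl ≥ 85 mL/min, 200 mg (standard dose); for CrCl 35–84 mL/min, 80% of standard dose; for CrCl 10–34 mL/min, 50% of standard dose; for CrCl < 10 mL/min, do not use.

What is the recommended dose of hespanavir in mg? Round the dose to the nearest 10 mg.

160 mg

CrCl = (140 − 31) × 99 / (72 × 2.7) = 10791.0 / 194.40 ≈ 55.5 mL/min
CrCl ≈ 56 mL/min → bracket 35–84 mL/min.
80% of 200 mg = 160 mg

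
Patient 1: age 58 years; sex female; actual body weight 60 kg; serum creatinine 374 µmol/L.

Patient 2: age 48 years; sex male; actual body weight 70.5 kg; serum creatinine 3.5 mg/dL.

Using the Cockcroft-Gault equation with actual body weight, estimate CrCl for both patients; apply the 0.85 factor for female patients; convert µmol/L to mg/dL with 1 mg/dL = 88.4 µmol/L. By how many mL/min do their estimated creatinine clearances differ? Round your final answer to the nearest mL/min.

Patient 1: SCr = 374 / 88.4 = 4.231 mg/dL
Patient 1: CrCl = (140 − 58) × 60 / (72 × 4.231) × 0.85 = 4920.0 / 304.63 × 0.85 ≈ 13.7 mL/min
Patient 2: CrCl = (140 − 48) × 70.5 / (72 × 3.5) = 6486.0 / 252.00 ≈ 25.7 mL/min
|13.7 − 25.7| = 12.0 mL/min

12 mL/min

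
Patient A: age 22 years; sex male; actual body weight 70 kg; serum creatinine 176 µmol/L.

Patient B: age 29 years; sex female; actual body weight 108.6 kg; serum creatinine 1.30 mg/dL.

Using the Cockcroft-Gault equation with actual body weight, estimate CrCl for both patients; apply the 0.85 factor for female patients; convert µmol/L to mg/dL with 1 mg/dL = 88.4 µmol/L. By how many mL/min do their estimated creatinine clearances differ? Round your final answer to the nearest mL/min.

Patient A: SCr = 176 / 88.4 = 1.991 mg/dL
Patient A: CrCl = (140 − 22) × 70 / (72 × 1.991) = 8260.0 / 143.35 ≈ 57.6 mL/min
Patient B: CrCl = (140 − 29) × 108.6 / (72 × 1.3) × 0.85 = 12054.6 / 93.60 × 0.85 ≈ 109.5 mL/min
|57.6 − 109.5| = 51.9 mL/min

52 mL/min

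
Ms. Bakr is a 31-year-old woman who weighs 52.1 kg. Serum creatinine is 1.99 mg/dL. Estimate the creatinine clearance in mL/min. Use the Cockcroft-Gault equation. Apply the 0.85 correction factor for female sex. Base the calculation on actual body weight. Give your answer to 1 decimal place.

CrCl = (140 − 31) × 52.1 / (72 × 1.99) × 0.85 = 5678.9 / 143.28 × 0.85 ≈ 33.7 mL/min

33.7 mL/min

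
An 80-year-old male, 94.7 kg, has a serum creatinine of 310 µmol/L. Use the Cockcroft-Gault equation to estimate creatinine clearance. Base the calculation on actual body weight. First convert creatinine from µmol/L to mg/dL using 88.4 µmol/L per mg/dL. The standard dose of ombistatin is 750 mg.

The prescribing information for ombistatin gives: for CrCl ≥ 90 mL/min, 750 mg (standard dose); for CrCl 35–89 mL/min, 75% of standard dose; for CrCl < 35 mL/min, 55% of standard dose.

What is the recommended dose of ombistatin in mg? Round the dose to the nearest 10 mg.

410 mg

SCr = 310 / 88.4 = 3.507 mg/dL
CrCl = (140 − 80) × 94.7 / (72 × 3.507) = 5682.0 / 252.50 ≈ 22.5 mL/min
CrCl ≈ 23 mL/min → bracket < 35 mL/min.
55% of 750 mg = 412.5 mg → 410 mg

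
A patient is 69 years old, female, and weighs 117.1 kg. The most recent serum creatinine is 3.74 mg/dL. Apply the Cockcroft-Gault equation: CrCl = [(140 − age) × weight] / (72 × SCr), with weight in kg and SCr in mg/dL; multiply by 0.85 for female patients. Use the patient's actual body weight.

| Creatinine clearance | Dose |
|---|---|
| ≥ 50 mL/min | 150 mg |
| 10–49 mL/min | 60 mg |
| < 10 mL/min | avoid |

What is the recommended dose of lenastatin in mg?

60 mg

CrCl = (140 − 69) × 117.1 / (72 × 3.74) × 0.85 = 8314.1 / 269.28 × 0.85 ≈ 26.2 mL/min
CrCl ≈ 26 mL/min → bracket 10–49 mL/min.
Dose for this bracket: 60 mg.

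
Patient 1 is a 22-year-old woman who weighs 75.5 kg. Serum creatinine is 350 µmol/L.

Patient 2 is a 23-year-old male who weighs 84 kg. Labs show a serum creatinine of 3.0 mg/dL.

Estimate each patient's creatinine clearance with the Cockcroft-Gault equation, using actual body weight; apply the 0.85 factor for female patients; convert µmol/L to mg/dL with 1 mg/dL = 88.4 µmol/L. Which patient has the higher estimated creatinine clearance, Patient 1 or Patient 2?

Patient 2

Patient 1: SCr = 350 / 88.4 = 3.959 mg/dL
Patient 1: CrCl = (140 − 22) × 75.5 / (72 × 3.959) × 0.85 = 8909.0 / 285.05 × 0.85 ≈ 26.6 mL/min
Patient 2: CrCl = (140 − 23) × 84 / (72 × 3) = 9828.0 / 216.00 ≈ 45.5 mL/min
26.6 vs 45.5 mL/min → Patient 2 is higher.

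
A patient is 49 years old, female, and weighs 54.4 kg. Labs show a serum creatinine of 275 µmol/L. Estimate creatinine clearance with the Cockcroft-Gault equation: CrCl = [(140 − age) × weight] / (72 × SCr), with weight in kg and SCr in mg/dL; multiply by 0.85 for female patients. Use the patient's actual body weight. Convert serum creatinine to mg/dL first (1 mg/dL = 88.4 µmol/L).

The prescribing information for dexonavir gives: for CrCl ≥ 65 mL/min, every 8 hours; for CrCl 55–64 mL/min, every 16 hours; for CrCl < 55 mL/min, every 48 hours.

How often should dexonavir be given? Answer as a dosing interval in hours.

every 48 hours

SCr = 275 / 88.4 = 3.111 mg/dL
CrCl = (140 − 49) × 54.4 / (72 × 3.111) × 0.85 = 4950.4 / 223.99 × 0.85 ≈ 18.8 mL/min
CrCl ≈ 19 mL/min → bracket < 55 mL/min → every 48 hours.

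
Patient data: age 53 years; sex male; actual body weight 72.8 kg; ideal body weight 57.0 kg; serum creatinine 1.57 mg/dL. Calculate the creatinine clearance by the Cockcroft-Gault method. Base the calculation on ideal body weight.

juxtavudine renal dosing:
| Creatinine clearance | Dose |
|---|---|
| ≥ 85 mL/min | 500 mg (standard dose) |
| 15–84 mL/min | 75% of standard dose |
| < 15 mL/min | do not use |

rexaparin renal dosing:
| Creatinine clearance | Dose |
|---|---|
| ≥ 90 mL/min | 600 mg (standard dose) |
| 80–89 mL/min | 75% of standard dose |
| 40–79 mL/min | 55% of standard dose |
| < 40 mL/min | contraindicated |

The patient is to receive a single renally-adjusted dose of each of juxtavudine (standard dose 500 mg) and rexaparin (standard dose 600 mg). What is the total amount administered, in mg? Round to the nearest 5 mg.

CrCl = (140 − 53) × 57 / (72 × 1.57) = 4959.0 / 113.04 ≈ 43.9 mL/min
CrCl ≈ 44 mL/min.
juxtavudine: 15–84 mL/min → 75% of 500 mg = 375 mg.
rexaparin: 40–79 mL/min → 55% of 600 mg = 330 mg.
Total = 375 + 330 = 705 mg.

705 mg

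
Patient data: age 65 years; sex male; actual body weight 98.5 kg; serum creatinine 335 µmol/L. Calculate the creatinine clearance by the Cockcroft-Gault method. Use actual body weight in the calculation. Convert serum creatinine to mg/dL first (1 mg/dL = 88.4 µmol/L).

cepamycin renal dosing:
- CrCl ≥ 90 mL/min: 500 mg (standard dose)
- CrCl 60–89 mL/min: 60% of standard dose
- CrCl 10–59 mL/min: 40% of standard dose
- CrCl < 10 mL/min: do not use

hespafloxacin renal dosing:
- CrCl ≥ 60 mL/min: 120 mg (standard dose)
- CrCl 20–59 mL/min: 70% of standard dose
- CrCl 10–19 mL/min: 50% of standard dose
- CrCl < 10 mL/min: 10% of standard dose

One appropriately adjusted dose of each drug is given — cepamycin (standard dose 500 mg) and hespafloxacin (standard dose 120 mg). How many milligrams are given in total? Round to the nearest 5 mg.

285 mg

SCr = 335 / 88.4 = 3.79 mg/dL
CrCl = (140 − 65) × 98.5 / (72 × 3.79) = 7387.5 / 272.88 ≈ 27.1 mL/min
CrCl ≈ 27 mL/min.
cepamycin: 10–59 mL/min → 40% of 500 mg = 200 mg.
hespafloxacin: 20–59 mL/min → 70% of 120 mg = 84 mg.
Total = 200 + 84 = 284 mg.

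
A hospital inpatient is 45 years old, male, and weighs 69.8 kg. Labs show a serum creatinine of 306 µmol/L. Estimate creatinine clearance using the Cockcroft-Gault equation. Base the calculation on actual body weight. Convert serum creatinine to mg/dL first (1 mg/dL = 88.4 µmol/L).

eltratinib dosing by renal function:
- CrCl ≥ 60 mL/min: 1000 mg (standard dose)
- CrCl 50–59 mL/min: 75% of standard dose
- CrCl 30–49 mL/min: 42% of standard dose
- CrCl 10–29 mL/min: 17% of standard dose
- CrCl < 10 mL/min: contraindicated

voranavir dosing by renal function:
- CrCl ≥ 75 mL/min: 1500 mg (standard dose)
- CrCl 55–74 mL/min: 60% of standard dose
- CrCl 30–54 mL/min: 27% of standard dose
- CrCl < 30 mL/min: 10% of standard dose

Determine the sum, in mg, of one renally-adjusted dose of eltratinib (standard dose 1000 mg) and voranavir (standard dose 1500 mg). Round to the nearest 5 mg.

SCr = 306 / 88.4 = 3.462 mg/dL
CrCl = (140 − 45) × 69.8 / (72 × 3.462) = 6631.0 / 249.26 ≈ 26.6 mL/min
CrCl ≈ 27 mL/min.
eltratinib: 10–29 mL/min → 17% of 1000 mg = 170 mg.
voranavir: < 30 mL/min → 10% of 1500 mg = 150 mg.
Total = 170 + 150 = 320 mg.

320 mg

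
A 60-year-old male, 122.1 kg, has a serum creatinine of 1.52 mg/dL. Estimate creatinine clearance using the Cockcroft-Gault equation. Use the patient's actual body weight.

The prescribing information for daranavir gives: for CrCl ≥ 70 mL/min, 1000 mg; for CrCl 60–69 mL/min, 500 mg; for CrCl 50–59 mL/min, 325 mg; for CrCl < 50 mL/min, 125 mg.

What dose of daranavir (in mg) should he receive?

CrCl = (140 − 60) × 122.1 / (72 × 1.52) = 9768.0 / 109.44 ≈ 89.3 mL/min
CrCl ≈ 89 mL/min → bracket ≥ 70 mL/min.
Dose for this bracket: 1000 mg.

1000 mg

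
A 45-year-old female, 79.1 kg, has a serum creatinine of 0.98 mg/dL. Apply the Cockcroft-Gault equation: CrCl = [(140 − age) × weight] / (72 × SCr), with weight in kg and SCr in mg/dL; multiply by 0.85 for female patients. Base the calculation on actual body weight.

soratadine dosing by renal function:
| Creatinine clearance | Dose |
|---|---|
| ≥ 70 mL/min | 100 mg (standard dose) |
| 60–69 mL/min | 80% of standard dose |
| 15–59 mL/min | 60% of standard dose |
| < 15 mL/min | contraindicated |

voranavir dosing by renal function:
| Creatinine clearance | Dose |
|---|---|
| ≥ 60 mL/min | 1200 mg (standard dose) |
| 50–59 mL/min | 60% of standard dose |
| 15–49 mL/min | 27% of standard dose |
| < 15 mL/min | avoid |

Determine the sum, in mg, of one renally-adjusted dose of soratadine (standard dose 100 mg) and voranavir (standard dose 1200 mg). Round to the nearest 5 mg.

1300 mg

CrCl = (140 − 45) × 79.1 / (72 × 0.98) × 0.85 = 7514.5 / 70.56 × 0.85 ≈ 90.5 mL/min
CrCl ≈ 91 mL/min.
soratadine: ≥ 70 mL/min → 100% of 100 mg = 100 mg.
voranavir: ≥ 60 mL/min → 100% of 1200 mg = 1200 mg.
Total = 100 + 1200 = 1300 mg.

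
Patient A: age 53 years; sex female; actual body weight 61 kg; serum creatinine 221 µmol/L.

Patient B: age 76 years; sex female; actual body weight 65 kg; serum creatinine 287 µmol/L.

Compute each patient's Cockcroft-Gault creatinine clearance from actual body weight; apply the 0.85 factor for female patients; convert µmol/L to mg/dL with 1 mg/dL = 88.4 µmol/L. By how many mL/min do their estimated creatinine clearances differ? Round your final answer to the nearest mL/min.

10 mL/min

Patient A: SCr = 221 / 88.4 = 2.5 mg/dL
Patient A: CrCl = (140 − 53) × 61 / (72 × 2.5) × 0.85 = 5307.0 / 180.00 × 0.85 ≈ 25.1 mL/min
Patient B: SCr = 287 / 88.4 = 3.247 mg/dL
Patient B: CrCl = (140 − 76) × 65 / (72 × 3.247) × 0.85 = 4160.0 / 233.78 × 0.85 ≈ 15.1 mL/min
|25.1 − 15.1| = 10.0 mL/min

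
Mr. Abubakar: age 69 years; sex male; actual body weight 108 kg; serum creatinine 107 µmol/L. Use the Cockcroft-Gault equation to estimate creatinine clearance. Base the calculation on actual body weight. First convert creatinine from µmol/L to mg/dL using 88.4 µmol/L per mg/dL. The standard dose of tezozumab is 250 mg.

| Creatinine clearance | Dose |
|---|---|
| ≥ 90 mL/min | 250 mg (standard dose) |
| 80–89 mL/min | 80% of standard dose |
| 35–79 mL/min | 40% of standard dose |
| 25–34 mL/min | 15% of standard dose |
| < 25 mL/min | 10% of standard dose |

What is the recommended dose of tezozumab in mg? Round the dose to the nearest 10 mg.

SCr = 107 / 88.4 = 1.21 mg/dL
CrCl = (140 − 69) × 108 / (72 × 1.21) = 7668.0 / 87.12 ≈ 88.0 mL/min
CrCl ≈ 88 mL/min → bracket 80–89 mL/min.
80% of 250 mg = 200 mg

200 mg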